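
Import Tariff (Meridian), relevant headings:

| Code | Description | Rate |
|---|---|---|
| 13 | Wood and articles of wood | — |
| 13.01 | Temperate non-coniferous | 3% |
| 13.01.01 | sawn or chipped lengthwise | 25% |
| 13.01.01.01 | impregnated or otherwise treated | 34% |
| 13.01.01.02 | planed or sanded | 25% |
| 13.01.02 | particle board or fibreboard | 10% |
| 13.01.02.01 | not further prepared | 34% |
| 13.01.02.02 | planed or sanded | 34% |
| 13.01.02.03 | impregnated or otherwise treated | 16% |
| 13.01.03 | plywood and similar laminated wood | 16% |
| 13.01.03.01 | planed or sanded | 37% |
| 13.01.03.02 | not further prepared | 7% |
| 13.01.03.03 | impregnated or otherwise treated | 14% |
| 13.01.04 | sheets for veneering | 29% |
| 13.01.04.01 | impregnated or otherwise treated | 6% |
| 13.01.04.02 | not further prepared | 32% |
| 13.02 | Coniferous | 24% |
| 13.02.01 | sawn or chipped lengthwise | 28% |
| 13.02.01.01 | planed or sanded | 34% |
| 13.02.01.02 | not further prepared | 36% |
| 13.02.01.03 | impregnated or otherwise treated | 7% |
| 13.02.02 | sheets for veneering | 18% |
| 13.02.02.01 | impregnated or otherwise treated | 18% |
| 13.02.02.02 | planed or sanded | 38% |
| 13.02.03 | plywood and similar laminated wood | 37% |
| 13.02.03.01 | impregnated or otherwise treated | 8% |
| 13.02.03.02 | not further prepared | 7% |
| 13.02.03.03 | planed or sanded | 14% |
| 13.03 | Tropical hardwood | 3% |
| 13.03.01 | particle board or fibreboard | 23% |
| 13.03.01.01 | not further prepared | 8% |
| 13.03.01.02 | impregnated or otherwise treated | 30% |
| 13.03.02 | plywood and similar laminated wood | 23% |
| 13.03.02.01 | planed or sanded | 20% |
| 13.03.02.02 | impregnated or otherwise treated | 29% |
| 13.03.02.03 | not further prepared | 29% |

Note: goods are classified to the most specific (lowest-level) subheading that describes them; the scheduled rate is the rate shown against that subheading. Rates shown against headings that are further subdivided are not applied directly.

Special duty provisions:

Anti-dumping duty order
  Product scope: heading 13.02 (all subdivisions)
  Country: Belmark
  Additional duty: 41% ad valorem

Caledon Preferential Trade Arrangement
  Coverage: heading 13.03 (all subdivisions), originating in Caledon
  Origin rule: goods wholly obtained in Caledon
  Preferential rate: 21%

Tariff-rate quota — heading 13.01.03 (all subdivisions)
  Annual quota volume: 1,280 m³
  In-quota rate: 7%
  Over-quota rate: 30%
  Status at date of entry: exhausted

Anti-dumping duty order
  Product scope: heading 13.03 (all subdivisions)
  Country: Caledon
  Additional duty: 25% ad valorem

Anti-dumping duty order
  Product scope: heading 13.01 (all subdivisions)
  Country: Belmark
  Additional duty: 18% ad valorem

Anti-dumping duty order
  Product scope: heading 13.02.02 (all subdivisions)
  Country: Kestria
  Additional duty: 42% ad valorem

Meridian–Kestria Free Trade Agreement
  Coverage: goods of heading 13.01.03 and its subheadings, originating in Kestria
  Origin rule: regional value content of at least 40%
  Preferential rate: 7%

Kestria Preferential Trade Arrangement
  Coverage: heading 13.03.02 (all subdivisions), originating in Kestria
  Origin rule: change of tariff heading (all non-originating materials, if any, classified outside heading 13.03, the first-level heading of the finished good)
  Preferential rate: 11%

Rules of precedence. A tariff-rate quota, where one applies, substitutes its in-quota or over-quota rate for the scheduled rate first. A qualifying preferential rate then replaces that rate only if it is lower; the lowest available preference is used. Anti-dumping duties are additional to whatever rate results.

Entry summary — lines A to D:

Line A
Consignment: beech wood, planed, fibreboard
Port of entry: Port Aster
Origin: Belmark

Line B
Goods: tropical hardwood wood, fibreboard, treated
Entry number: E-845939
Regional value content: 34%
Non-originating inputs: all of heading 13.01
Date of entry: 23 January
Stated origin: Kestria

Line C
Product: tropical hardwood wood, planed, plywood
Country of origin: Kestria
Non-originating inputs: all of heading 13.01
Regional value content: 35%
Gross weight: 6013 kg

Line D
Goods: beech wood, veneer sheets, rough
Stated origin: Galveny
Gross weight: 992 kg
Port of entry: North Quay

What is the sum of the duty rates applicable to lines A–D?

Line A: beech → 13.01; fibreboard → 13.01.02; planed → 13.01.02.02. Scheduled 34%. anti-dumping (Belmark, 13.01): +18%; total 34% + 18% = 52%. → 52%.
Line B: tropical hardwood → 13.03; fibreboard → 13.03.01; treated → 13.03.01.02. Scheduled 30%. Kestria agreement on 13.01.03: 13.03.01.02 not covered; Kestria agreement on 13.03.02: 13.03.01.02 not covered. → 30%.
Line C: tropical hardwood → 13.03; plywood → 13.03.02; planed → 13.03.02.01. Scheduled 20%. Kestria agreement on 13.01.03: 13.03.02.01 not covered; Kestria agreement on 13.03.02: CTH met → 11% available; preferential 11%. → 11%.
Line D: beech → 13.01; veneer sheets → 13.01.04; rough → 13.01.04.02. Scheduled 32%. No special measure applies. → 32%.
Sum: 52% + 30% + 11% + 32% = 125%.

125%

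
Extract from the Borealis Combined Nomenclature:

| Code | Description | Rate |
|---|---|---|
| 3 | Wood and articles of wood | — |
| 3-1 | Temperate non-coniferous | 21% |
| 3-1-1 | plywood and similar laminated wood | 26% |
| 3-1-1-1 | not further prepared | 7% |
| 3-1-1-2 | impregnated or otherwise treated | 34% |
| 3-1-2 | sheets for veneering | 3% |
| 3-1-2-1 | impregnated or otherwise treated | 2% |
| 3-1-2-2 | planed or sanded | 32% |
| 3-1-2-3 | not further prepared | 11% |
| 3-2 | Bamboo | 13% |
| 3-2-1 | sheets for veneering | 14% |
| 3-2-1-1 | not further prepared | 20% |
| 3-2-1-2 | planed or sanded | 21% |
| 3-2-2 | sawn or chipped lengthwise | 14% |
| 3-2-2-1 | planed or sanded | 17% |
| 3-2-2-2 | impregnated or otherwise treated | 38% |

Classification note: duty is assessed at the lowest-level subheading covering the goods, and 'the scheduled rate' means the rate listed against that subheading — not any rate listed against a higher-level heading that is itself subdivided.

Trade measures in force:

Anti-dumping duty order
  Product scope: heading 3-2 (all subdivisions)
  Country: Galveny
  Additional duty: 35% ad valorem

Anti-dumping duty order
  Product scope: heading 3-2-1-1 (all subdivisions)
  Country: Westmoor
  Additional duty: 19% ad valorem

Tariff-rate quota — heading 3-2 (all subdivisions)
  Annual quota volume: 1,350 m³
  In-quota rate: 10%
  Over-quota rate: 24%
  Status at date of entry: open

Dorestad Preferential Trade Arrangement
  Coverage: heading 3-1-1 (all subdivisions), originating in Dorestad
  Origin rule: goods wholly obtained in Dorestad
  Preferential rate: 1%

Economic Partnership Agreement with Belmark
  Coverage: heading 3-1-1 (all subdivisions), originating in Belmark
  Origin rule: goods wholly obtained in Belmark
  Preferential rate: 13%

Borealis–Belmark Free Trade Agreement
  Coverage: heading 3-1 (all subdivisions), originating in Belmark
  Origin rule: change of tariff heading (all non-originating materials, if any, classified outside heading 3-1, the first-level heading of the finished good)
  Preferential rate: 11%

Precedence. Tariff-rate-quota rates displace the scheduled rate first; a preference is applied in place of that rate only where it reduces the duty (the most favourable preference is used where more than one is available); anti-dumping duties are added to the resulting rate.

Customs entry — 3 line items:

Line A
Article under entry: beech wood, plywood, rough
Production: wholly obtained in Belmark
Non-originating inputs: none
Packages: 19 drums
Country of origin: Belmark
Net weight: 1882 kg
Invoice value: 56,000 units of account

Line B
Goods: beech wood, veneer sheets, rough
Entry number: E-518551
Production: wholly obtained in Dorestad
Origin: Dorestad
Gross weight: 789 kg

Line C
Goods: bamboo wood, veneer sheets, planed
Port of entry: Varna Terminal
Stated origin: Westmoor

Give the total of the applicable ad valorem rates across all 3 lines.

28%

Line A: beech → 3-1; plywood → 3-1-1; rough → 3-1-1-1. Scheduled 7%. Belmark agreement on 3-1-1: wholly obtained → 13% available; Belmark agreement on 3-1: CTH met → 11% available; preference 11% not lower than 7% → no reduction. → 7%.
Line B: beech → 3-1; veneer sheets → 3-1-2; rough → 3-1-2-3. Scheduled 11%. Dorestad agreement on 3-1-1: 3-1-2-3 not covered. → 11%.
Line C: bamboo → 3-2; veneer sheets → 3-2-1; planed → 3-2-1-2. Scheduled 21%. quota on 3-2 open → in-quota 10%. → 10%.
Sum: 7% + 11% + 10% = 28%.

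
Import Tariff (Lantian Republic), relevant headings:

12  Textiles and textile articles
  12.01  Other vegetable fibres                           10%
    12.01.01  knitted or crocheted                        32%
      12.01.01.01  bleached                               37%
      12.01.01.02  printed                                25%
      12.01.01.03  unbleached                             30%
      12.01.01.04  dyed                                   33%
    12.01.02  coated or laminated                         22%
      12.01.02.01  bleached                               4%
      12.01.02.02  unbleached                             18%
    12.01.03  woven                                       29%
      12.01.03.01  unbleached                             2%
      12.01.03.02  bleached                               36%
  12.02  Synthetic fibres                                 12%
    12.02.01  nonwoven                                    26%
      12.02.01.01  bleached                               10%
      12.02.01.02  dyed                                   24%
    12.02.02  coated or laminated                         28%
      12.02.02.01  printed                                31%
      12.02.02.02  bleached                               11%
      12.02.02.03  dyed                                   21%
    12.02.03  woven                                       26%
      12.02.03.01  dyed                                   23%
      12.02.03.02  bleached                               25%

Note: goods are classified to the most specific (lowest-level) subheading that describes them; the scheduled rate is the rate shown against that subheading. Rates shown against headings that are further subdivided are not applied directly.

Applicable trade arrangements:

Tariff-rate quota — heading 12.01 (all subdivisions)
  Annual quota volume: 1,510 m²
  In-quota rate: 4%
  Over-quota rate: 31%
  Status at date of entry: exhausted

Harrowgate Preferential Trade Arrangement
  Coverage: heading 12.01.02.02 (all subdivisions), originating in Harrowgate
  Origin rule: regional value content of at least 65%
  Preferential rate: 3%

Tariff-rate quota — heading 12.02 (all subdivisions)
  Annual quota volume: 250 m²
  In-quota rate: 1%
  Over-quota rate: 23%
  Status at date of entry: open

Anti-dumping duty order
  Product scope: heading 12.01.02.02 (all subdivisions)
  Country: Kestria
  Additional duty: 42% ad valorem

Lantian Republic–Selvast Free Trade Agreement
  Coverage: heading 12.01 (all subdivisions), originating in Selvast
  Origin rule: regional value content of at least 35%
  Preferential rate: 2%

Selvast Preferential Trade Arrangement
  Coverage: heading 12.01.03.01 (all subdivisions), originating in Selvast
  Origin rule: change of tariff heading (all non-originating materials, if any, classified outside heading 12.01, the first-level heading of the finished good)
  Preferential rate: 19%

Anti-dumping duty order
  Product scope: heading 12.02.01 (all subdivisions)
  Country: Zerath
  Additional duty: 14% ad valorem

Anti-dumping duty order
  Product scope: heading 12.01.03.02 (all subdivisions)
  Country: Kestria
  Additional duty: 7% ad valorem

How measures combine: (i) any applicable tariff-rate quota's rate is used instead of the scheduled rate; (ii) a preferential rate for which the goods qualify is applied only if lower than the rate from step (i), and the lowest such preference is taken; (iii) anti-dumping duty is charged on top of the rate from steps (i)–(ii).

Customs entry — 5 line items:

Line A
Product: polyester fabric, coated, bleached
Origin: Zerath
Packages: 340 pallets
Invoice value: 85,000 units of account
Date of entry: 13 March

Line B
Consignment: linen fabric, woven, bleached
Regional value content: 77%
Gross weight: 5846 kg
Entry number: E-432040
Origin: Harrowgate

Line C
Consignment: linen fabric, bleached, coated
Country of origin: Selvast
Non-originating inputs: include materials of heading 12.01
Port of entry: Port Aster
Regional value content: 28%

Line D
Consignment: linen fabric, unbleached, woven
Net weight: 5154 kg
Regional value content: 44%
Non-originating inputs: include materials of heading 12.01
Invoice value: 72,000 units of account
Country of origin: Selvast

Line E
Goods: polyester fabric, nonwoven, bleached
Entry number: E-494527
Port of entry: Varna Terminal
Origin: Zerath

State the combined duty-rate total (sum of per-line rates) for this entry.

80%

Line A: polyester → 12.02; coated → 12.02.02; bleached → 12.02.02.02. Scheduled 11%. quota on 12.02 open → in-quota 1%. → 1%.
Line B: linen → 12.01; woven → 12.01.03; bleached → 12.01.03.02. Scheduled 36%. quota on 12.01 exhausted → over-quota 31%; Harrowgate agreement on 12.01.02.02: 12.01.03.02 not covered. → 31%.
Line C: linen → 12.01; coated → 12.01.02; bleached → 12.01.02.01. Scheduled 4%. quota on 12.01 exhausted → over-quota 31%; Selvast agreement on 12.01: RVC < 35%; Selvast agreement on 12.01.03.01: 12.01.02.01 not covered. → 31%.
Line D: linen → 12.01; woven → 12.01.03; unbleached → 12.01.03.01. Scheduled 2%. quota on 12.01 exhausted → over-quota 31%; Selvast agreement on 12.01: RVC ≥ 35% → 2% available; Selvast agreement on 12.01.03.01: CTH not met; preferential 2%. → 2%.
Line E: polyester → 12.02; nonwoven → 12.02.01; bleached → 12.02.01.01. Scheduled 10%. quota on 12.02 open → in-quota 1%; anti-dumping (Zerath, 12.02.01): +14%; total 1% + 14% = 15%. → 15%.
Sum: 1% + 31% + 31% + 2% + 15% = 80%.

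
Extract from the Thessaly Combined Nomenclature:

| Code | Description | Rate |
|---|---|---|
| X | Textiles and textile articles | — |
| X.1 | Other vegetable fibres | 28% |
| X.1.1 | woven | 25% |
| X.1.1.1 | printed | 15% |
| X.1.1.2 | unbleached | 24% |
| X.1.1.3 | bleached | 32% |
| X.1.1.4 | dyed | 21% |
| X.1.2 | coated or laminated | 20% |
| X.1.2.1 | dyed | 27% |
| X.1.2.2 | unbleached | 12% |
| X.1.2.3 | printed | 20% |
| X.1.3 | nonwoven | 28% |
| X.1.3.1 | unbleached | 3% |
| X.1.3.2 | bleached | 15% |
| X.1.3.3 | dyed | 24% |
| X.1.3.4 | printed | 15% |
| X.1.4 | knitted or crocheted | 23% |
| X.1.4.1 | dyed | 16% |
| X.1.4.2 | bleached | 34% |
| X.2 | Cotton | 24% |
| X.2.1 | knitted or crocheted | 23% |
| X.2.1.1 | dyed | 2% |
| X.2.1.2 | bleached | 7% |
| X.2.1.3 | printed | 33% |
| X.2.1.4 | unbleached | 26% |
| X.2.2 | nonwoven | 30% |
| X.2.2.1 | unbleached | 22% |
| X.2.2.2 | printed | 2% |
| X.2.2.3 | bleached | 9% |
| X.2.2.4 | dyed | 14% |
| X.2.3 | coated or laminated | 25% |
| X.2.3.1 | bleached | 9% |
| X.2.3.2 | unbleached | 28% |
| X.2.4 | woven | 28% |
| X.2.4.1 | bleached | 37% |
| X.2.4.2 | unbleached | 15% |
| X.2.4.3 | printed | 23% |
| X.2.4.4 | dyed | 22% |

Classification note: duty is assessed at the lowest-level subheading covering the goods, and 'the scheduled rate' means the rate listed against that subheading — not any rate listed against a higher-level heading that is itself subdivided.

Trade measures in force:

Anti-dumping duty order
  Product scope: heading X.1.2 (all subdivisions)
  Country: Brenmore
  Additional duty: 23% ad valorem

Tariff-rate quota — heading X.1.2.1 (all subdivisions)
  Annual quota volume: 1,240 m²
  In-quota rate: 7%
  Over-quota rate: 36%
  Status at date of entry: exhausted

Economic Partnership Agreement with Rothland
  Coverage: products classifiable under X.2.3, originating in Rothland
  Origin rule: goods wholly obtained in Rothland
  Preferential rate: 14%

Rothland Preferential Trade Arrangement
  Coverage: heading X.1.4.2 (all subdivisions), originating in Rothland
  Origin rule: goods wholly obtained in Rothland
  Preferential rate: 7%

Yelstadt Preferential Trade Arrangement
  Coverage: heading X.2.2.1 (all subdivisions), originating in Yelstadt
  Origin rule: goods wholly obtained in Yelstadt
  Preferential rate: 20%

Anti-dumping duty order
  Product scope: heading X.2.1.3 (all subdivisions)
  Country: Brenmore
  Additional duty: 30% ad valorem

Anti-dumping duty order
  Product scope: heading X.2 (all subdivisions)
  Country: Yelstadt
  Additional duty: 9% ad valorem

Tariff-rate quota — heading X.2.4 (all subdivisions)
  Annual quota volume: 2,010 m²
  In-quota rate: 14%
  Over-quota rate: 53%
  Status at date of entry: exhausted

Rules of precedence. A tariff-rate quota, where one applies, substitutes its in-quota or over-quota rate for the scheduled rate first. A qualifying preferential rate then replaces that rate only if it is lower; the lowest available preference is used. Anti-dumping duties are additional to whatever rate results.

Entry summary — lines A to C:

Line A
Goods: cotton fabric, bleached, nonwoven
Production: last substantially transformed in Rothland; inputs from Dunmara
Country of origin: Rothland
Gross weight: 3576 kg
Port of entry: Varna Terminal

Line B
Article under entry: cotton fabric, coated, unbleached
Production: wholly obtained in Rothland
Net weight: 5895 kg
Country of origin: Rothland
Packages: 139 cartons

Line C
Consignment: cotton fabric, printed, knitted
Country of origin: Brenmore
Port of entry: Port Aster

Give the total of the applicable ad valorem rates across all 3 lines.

Line A: cotton → X.2; nonwoven → X.2.2; bleached → X.2.2.3. Scheduled 9%. Rothland agreement on X.2.3: X.2.2.3 not covered; Rothland agreement on X.1.4.2: X.2.2.3 not covered. → 9%.
Line B: cotton → X.2; coated → X.2.3; unbleached → X.2.3.2. Scheduled 28%. Rothland agreement on X.2.3: wholly obtained → 14% available; Rothland agreement on X.1.4.2: X.2.3.2 not covered; preferential 14%. → 14%.
Line C: cotton → X.2; knitted → X.2.1; printed → X.2.1.3. Scheduled 33%. anti-dumping (Brenmore, X.2.1.3): +30%; total 33% + 30% = 63%. → 63%.
Sum: 9% + 14% + 63% = 86%.

86%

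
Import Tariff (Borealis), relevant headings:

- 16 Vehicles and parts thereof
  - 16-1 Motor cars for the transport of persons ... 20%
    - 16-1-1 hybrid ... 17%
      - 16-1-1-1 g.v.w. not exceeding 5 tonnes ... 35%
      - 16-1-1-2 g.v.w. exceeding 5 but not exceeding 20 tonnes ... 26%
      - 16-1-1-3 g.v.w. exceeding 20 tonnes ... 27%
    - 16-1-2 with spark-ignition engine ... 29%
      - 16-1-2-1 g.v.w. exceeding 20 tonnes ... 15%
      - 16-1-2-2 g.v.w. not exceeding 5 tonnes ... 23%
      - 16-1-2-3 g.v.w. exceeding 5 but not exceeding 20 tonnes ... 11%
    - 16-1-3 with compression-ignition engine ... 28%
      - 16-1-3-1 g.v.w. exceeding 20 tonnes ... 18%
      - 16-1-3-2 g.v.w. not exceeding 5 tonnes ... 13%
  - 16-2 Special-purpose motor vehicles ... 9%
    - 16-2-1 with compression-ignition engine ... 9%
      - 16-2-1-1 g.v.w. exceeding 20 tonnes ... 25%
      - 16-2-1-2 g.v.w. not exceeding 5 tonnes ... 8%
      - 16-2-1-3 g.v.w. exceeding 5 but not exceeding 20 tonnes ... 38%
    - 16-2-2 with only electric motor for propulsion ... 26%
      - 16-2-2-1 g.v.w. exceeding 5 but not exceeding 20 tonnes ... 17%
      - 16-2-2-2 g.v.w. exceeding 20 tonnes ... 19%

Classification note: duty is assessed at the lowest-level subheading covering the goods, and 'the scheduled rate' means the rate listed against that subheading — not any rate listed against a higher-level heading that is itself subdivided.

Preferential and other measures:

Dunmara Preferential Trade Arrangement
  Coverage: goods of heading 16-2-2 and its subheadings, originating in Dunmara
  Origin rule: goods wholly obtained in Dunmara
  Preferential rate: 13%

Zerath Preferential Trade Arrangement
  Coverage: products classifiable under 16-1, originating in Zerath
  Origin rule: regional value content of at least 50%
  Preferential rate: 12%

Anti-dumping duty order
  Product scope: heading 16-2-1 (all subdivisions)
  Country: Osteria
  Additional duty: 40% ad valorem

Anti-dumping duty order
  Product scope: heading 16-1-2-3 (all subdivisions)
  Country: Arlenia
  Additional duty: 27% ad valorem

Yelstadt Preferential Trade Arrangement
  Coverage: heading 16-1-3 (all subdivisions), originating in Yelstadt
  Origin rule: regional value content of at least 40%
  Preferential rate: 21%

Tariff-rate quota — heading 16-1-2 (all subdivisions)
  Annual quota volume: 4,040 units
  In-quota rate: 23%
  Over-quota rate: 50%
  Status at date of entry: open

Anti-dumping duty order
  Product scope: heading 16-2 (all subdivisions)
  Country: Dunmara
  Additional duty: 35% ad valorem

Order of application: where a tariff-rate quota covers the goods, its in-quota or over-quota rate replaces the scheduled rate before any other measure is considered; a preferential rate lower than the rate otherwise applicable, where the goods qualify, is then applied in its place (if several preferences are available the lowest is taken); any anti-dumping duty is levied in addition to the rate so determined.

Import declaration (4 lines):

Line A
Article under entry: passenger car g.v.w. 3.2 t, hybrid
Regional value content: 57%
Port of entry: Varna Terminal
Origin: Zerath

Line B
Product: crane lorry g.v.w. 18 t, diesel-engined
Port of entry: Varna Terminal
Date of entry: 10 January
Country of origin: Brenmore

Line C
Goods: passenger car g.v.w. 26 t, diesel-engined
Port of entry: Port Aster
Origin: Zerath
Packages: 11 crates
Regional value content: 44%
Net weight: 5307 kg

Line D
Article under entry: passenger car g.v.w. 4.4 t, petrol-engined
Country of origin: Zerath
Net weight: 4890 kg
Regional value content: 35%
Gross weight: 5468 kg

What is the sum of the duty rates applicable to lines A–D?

91%

Line A: passenger car → 16-1; hybrid → 16-1-1; g.v.w. 3.2 t → 16-1-1-1. Scheduled 35%. Zerath agreement on 16-1: RVC ≥ 50% → 12% available; preferential 12%. → 12%.
Line B: crane lorry → 16-2; diesel-engined → 16-2-1; g.v.w. 18 t → 16-2-1-3. Scheduled 38%. No special measure applies. → 38%.
Line C: passenger car → 16-1; diesel-engined → 16-1-3; g.v.w. 26 t → 16-1-3-1. Scheduled 18%. Zerath agreement on 16-1: RVC < 50%. → 18%.
Line D: passenger car → 16-1; petrol-engined → 16-1-2; g.v.w. 4.4 t → 16-1-2-2. Scheduled 23%. quota on 16-1-2 open → in-quota 23%; Zerath agreement on 16-1: RVC < 50%. → 23%.
Sum: 12% + 38% + 18% + 23% = 91%.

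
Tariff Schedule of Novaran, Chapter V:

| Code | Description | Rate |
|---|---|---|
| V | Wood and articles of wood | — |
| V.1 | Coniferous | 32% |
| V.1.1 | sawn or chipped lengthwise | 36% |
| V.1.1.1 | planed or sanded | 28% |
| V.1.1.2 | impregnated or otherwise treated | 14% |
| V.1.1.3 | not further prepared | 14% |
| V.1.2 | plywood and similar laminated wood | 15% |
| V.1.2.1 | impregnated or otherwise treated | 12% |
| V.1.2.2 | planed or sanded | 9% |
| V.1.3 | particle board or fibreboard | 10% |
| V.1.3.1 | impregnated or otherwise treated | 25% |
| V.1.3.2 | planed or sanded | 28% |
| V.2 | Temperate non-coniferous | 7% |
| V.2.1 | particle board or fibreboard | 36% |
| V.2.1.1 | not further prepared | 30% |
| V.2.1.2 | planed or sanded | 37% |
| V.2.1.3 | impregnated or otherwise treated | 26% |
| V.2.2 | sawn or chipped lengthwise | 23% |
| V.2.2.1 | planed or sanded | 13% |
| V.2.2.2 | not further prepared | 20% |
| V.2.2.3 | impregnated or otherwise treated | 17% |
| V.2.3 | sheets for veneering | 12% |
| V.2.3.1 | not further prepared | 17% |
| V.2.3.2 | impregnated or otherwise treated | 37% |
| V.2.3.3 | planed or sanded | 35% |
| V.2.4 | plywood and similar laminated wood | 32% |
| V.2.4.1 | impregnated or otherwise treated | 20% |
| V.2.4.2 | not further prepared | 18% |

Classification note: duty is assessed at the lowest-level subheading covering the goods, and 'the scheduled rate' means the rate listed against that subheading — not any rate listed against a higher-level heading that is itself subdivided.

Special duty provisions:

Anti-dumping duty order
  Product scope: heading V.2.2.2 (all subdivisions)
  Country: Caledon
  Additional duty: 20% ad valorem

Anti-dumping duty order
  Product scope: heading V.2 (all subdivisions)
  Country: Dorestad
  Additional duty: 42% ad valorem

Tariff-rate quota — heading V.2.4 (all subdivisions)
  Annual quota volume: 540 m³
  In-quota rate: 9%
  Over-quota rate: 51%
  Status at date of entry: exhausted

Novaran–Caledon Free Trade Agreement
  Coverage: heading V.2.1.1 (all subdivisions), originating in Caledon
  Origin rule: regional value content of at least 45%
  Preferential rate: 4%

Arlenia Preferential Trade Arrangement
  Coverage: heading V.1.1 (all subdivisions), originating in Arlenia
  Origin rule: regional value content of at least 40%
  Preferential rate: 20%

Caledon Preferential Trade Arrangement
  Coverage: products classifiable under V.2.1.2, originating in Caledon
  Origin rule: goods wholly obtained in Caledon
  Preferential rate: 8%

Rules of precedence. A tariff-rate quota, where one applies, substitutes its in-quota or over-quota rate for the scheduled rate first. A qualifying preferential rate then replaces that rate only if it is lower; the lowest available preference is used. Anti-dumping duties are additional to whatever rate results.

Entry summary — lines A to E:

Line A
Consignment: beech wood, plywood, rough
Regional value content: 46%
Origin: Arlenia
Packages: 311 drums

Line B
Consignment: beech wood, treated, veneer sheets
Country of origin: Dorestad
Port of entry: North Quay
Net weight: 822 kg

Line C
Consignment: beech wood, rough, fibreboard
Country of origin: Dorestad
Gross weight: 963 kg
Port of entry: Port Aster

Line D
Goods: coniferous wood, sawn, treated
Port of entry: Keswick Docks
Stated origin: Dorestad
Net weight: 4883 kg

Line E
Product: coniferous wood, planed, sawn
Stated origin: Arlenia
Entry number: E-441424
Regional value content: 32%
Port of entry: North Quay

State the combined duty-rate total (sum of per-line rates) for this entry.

Line A: beech → V.2; plywood → V.2.4; rough → V.2.4.2. Scheduled 18%. quota on V.2.4 exhausted → over-quota 51%; Arlenia agreement on V.1.1: V.2.4.2 not covered. → 51%.
Line B: beech → V.2; veneer sheets → V.2.3; treated → V.2.3.2. Scheduled 37%. anti-dumping (Dorestad, V.2): +42%; total 37% + 42% = 79%. → 79%.
Line C: beech → V.2; fibreboard → V.2.1; rough → V.2.1.1. Scheduled 30%. anti-dumping (Dorestad, V.2): +42%; total 30% + 42% = 72%. → 72%.
Line D: coniferous → V.1; sawn → V.1.1; treated → V.1.1.2. Scheduled 14%. No special measure applies. → 14%.
Line E: coniferous → V.1; sawn → V.1.1; planed → V.1.1.1. Scheduled 28%. Arlenia agreement on V.1.1: RVC < 40%. → 28%.
Sum: 51% + 79% + 72% + 14% + 28% = 244%.

244%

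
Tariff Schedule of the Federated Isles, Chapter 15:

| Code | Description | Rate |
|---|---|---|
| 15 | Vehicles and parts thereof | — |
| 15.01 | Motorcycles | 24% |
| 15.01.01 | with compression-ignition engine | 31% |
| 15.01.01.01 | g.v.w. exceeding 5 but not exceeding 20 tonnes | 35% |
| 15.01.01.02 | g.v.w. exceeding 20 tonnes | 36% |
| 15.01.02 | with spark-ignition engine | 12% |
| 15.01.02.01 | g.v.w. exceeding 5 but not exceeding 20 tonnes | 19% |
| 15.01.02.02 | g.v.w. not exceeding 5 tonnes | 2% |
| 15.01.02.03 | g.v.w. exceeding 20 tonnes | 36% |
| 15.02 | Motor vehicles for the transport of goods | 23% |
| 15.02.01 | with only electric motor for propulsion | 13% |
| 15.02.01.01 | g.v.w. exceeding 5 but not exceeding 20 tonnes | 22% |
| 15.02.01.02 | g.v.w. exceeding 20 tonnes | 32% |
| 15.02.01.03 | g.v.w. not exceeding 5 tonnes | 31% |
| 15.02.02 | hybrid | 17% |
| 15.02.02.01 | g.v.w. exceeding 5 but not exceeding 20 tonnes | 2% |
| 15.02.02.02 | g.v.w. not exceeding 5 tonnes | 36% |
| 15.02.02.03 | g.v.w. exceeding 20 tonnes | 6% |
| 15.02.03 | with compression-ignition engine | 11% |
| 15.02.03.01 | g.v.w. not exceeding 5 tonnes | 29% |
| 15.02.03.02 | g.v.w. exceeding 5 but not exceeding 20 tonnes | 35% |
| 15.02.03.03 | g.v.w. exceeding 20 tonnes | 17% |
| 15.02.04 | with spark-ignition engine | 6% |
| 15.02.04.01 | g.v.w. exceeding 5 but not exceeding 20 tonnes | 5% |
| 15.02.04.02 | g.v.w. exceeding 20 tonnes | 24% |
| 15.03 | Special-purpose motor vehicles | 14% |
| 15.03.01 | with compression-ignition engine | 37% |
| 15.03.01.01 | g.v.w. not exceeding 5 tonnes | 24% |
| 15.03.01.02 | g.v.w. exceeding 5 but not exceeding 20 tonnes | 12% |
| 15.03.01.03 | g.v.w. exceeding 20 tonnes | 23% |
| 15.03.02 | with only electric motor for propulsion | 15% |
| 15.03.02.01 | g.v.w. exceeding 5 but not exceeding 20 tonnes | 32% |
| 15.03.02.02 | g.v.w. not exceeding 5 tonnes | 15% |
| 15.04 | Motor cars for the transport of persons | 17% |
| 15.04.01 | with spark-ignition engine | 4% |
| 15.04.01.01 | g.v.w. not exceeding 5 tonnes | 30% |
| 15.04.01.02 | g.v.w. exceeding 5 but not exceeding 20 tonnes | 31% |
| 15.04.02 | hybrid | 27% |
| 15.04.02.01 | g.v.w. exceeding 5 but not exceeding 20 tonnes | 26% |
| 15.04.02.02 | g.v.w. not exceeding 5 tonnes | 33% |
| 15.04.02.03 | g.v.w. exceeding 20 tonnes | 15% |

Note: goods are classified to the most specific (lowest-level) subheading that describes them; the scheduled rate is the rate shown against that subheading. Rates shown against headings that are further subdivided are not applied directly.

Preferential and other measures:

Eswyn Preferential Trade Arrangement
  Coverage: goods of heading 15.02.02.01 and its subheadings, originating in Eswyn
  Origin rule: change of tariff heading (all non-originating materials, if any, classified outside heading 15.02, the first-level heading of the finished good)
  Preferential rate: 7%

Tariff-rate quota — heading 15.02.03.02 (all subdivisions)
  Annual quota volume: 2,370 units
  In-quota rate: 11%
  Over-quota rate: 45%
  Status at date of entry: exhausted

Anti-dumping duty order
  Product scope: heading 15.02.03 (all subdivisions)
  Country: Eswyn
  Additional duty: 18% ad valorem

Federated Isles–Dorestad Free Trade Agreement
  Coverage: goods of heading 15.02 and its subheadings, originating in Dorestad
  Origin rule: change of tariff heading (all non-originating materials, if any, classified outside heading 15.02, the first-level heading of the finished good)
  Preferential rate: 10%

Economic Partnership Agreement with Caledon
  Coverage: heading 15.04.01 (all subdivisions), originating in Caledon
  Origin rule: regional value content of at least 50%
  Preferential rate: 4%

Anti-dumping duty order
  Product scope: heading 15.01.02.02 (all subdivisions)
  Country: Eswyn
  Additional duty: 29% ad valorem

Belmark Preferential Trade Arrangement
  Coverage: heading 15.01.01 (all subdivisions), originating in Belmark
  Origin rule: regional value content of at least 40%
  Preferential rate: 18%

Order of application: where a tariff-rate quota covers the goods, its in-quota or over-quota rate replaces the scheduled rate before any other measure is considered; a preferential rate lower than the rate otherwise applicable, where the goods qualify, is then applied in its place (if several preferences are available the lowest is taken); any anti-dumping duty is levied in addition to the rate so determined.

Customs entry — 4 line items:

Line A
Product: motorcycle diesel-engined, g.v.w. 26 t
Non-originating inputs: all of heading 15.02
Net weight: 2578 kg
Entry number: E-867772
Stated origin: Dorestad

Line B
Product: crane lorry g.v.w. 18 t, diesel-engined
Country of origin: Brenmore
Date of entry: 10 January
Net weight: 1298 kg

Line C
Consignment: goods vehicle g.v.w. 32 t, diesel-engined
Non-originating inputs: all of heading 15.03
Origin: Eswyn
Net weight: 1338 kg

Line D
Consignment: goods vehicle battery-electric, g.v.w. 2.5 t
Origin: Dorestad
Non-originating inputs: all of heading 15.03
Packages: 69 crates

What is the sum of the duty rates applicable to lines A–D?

93%

Line A: motorcycle → 15.01; diesel-engined → 15.01.01; g.v.w. 26 t → 15.01.01.02. Scheduled 36%. Dorestad agreement on 15.02: 15.01.01.02 not covered. → 36%.
Line B: crane lorry → 15.03; diesel-engined → 15.03.01; g.v.w. 18 t → 15.03.01.02. Scheduled 12%. No special measure applies. → 12%.
Line C: goods vehicle → 15.02; diesel-engined → 15.02.03; g.v.w. 32 t → 15.02.03.03. Scheduled 17%. Eswyn agreement on 15.02.02.01: 15.02.03.03 not covered; anti-dumping (Eswyn, 15.02.03): +18%; total 17% + 18% = 35%. → 35%.
Line D: goods vehicle → 15.02; battery-electric → 15.02.01; g.v.w. 2.5 t → 15.02.01.03. Scheduled 31%. Dorestad agreement on 15.02: CTH met → 10% available; preferential 10%. → 10%.
Sum: 36% + 12% + 35% + 10% = 93%.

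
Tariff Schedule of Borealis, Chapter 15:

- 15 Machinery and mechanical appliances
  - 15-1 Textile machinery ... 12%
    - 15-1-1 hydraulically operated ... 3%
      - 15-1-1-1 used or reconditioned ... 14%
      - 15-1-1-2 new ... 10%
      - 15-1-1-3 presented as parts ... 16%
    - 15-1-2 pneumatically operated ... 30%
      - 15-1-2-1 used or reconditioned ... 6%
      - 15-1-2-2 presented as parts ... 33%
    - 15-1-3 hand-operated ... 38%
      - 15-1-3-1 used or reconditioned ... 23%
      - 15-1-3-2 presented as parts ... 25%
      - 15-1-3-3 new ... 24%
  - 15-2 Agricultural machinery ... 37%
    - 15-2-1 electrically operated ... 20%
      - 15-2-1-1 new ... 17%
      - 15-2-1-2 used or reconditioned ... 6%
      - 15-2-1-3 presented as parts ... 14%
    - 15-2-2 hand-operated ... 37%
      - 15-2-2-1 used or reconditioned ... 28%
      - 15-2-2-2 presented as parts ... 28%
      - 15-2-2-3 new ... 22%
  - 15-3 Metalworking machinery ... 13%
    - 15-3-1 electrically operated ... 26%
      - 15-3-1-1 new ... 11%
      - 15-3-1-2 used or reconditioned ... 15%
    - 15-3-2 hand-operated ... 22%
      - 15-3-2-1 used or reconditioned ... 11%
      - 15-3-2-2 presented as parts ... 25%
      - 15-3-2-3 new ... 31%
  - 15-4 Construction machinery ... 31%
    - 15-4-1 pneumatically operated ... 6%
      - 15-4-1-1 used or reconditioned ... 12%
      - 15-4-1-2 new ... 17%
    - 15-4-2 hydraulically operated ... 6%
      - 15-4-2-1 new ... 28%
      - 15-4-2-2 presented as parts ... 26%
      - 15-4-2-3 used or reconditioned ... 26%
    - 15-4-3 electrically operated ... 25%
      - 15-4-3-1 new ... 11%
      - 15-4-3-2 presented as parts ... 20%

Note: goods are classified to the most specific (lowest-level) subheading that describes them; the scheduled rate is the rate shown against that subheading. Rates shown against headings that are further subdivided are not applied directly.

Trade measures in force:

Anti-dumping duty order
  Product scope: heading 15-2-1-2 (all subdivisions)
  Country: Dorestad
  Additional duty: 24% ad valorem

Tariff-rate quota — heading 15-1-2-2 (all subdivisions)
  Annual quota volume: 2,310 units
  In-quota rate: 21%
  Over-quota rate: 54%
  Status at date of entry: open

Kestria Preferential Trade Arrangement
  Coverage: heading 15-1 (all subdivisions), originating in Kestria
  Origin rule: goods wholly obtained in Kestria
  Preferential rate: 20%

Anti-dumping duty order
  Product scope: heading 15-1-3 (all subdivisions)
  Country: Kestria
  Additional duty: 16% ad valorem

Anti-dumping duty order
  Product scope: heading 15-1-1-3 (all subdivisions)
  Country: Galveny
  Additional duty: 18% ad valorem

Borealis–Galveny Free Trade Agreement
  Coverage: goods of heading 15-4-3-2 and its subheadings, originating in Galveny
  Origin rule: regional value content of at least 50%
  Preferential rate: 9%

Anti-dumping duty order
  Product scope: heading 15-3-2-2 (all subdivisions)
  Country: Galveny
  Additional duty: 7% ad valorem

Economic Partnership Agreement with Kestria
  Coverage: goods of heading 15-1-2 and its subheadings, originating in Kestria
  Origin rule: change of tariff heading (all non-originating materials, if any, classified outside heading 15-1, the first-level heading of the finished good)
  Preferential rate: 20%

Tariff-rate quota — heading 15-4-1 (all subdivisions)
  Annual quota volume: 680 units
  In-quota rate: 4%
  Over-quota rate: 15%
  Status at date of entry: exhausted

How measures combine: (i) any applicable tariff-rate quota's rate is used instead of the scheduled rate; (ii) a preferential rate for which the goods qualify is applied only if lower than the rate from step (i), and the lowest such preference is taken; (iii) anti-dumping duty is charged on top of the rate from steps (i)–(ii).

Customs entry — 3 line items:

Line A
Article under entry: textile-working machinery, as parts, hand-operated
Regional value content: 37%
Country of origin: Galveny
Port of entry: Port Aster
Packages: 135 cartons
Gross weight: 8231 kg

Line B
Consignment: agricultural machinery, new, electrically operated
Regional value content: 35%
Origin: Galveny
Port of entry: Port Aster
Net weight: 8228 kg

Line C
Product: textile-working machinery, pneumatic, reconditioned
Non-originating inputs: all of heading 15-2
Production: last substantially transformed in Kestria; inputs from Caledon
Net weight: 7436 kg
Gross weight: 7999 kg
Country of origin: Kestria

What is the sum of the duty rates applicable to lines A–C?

Line A: textile-working → 15-1; hand-operated → 15-1-3; as parts → 15-1-3-2. Scheduled 25%. Galveny agreement on 15-4-3-2: 15-1-3-2 not covered. → 25%.
Line B: agricultural → 15-2; electrically operated → 15-2-1; new → 15-2-1-1. Scheduled 17%. Galveny agreement on 15-4-3-2: 15-2-1-1 not covered. → 17%.
Line C: textile-working → 15-1; pneumatic → 15-1-2; reconditioned → 15-1-2-1. Scheduled 6%. Kestria agreement on 15-1: not wholly obtained; Kestria agreement on 15-1-2: CTH met → 20% available; preference 20% not lower than 6% → no reduction. → 6%.
Sum: 25% + 17% + 6% = 48%.

48%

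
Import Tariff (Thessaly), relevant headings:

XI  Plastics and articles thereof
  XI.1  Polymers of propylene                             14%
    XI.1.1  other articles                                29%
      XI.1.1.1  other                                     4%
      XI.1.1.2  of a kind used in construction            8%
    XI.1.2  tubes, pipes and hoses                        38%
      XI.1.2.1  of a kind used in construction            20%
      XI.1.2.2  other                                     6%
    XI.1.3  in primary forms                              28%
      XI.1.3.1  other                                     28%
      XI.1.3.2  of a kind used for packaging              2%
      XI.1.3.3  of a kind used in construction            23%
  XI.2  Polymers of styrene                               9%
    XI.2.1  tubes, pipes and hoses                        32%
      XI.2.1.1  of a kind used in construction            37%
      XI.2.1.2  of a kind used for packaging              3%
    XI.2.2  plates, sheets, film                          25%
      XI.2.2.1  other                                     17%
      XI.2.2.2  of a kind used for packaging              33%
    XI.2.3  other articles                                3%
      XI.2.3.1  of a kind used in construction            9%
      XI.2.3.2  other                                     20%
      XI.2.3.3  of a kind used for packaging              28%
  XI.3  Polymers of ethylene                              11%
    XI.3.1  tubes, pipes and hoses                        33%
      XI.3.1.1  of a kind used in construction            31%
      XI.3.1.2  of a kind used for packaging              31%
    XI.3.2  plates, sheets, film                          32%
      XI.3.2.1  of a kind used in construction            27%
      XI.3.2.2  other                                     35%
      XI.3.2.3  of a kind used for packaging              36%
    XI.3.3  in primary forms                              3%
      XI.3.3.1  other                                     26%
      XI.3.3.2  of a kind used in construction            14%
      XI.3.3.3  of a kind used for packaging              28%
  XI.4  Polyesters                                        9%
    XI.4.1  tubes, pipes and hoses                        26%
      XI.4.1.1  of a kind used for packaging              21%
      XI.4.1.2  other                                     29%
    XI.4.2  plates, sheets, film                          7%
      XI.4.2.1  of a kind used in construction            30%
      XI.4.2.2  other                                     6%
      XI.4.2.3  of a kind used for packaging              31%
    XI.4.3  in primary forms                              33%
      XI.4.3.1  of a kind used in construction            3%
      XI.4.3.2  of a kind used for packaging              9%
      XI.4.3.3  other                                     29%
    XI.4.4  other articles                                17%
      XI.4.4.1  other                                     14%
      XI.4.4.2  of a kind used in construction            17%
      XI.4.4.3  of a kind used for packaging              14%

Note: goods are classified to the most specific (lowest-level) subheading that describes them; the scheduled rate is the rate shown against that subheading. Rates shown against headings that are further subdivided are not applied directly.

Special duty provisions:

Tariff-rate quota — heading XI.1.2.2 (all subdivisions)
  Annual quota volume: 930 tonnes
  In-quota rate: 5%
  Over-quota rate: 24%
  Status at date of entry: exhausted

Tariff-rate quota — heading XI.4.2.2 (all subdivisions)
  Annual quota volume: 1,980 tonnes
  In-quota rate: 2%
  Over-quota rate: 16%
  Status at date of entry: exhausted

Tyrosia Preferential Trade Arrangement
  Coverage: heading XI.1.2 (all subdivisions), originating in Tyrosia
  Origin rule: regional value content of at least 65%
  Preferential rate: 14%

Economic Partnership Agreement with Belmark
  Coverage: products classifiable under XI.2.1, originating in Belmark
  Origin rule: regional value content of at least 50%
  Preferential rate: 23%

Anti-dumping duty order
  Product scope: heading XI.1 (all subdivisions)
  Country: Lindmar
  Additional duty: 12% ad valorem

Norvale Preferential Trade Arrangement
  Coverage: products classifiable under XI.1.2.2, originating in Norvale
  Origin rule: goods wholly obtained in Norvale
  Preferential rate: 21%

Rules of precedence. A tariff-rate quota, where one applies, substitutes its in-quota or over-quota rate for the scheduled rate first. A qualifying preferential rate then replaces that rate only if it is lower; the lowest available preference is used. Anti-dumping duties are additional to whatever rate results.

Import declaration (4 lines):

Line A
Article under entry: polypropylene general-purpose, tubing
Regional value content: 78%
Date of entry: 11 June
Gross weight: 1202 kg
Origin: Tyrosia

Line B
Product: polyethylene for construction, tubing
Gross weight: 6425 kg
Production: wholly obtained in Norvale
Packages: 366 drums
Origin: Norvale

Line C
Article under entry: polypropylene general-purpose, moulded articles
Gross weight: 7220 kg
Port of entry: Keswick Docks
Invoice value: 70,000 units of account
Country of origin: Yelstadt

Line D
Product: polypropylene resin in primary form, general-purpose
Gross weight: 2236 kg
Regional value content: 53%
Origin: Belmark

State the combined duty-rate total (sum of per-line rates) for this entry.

Line A: polypropylene → XI.1; tubing → XI.1.2; general-purpose → XI.1.2.2. Scheduled 6%. quota on XI.1.2.2 exhausted → over-quota 24%; Tyrosia agreement on XI.1.2: RVC ≥ 65% → 14% available; preferential 14%. → 14%.
Line B: polyethylene → XI.3; tubing → XI.3.1; for construction → XI.3.1.1. Scheduled 31%. Norvale agreement on XI.1.2.2: XI.3.1.1 not covered. → 31%.
Line C: polypropylene → XI.1; moulded articles → XI.1.1; general-purpose → XI.1.1.1. Scheduled 4%. No special measure applies. → 4%.
Line D: polypropylene → XI.1; resin in primary form → XI.1.3; general-purpose → XI.1.3.1. Scheduled 28%. Belmark agreement on XI.2.1: XI.1.3.1 not covered. → 28%.
Sum: 14% + 31% + 4% + 28% = 77%.

77%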